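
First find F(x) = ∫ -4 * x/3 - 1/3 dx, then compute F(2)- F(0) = -10/3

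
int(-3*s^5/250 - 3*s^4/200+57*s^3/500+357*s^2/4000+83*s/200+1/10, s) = -s^6/500 - 3*s^5/1000 + 57*s^4/2000 + 119*s^3/4000 + 83*s^2/400 + s/10 + C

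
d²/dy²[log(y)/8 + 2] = -1/(8*y^2)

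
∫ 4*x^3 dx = x^4 + C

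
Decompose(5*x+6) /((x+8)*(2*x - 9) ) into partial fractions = 57/(25*(2*x - 9)) + 34/(25*(x + 8))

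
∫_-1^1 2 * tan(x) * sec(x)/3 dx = 0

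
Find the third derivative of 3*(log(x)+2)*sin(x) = (-3*x^3*log(x)*cos(x) - 6*x^3*cos(x) - 9*x^2*sin(x) - 9*x*cos(x) + 6*sin(x))/x^3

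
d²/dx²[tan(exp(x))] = (2*exp(x)*sin(exp(x))/cos(exp(x)) + 1)*exp(x)/cos(exp(x))^2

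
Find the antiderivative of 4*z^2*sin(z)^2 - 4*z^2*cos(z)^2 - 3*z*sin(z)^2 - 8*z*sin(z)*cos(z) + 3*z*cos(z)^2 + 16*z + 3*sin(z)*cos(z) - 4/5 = z*(80*z + (15 - 20*z)*sin(2*z) - 8)/10 + C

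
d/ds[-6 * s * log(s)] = -6*log(s) - 6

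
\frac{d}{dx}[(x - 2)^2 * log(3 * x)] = (2*x^2*log(x) + x^2 + 2*x^2*log(3) - 4*x*log(x) - 4*x*log(3) - 4*x + 4)/x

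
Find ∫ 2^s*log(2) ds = 2^s + C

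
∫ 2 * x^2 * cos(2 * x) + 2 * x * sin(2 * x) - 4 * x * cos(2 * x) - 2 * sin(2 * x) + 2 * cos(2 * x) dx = (x - 1)^2*sin(2*x) + C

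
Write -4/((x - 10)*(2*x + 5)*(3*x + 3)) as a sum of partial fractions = -16/(225*(2*x + 5)) + 4/(99*(x + 1)) - 4/(825*(x - 10))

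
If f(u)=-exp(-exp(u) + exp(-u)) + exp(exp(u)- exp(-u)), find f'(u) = (exp(2*u) + exp(2*exp(u) - 2*exp(-u)) + exp(2*u + 2*exp(u) - 2*exp(-u)) + 1)*exp(-u - exp(u) + exp(-u))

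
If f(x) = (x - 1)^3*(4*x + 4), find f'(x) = 16*x^3 - 24*x^2 + 8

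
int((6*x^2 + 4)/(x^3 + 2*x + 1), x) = 2*log(x^3 + 2*x + 1) + C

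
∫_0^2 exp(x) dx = -1 + exp(2)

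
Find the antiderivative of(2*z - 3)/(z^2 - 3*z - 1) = log(-3*z^2 + 9*z + 3) + C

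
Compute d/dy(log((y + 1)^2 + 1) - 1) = (2*y + 2)/(y^2 + 2*y + 2)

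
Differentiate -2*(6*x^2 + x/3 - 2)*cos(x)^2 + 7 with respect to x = 12*x^2*sin(2*x) + 2*x*sin(2*x)/3 - 24*x*cos(x)^2 - 4*sin(2*x) - 2*cos(x)^2/3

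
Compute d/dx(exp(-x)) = -exp(-x)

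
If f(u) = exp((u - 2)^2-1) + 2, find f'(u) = 2*u*exp(u^2 - 4*u + 3) - 4*exp(u^2 - 4*u + 3)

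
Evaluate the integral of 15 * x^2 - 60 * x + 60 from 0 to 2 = 40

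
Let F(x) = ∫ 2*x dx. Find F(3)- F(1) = 8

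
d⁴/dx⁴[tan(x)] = 24*tan(x)^5 + 40*tan(x)^3 + 16*tan(x)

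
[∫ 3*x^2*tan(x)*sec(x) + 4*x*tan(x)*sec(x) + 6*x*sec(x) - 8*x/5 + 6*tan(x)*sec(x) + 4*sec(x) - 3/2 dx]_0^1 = -83/10 + 13*sec(1)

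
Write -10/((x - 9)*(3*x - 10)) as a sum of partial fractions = 30/(17*(3*x - 10)) - 10/(17*(x - 9))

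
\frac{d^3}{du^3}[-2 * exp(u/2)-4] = -exp(u/2)/4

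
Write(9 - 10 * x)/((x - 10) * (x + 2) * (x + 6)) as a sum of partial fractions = 69/(64*(x + 6)) - 29/(48*(x + 2)) - 91/(192*(x - 10))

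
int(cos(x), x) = sin(x) + C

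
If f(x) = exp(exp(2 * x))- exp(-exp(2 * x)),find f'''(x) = (8*exp(6*x) - 24*exp(4*x) + 8*exp(2*x) + 8*exp(2*x + 2*exp(2*x)) + 24*exp(4*x + 2*exp(2*x)) + 8*exp(6*x + 2*exp(2*x)))*exp(-exp(2*x))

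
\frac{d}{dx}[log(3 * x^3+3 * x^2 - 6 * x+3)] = (3*x^2 + 2*x - 2)/(x^3 + x^2 - 2*x + 1)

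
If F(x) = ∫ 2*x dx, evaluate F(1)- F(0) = 1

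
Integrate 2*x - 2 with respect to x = x^2 - 2*x + C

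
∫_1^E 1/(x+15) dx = -log(16) + log(E + 15)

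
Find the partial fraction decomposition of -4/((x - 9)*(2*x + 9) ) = 8/(27*(2*x + 9)) - 4/(27*(x - 9))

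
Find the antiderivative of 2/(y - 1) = log(2*(y - 1)^2) + C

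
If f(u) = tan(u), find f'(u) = cos(u)^(-2)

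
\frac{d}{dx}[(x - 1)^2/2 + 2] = x - 1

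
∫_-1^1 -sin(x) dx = 0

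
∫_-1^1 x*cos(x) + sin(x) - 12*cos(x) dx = -24*sin(1)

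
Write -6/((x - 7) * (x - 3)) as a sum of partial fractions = 3/(2*(x - 3)) - 3/(2*(x - 7))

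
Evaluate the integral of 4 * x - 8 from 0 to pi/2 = -8 + 2*(-2 + pi/2)^2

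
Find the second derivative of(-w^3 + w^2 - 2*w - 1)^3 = -72*w^7 + 168*w^6 - 378*w^5 + 300*w^4 - 240*w^3 - 36*w^2 + 6*w - 18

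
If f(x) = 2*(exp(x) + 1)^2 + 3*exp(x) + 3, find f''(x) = 8*exp(2*x) + 7*exp(x)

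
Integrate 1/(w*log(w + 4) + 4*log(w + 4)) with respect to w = log(log(w + 4)) + C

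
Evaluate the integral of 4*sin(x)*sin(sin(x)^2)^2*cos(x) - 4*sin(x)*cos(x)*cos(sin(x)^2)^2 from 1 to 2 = -sin(1 - cos(4)) + sin(1 - cos(2))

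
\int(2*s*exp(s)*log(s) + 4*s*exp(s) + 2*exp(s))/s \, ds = 2*(log(s) + 2)*exp(s) + C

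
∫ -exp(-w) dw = exp(-w) + C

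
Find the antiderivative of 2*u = u^2 + C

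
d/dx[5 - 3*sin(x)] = -3*cos(x)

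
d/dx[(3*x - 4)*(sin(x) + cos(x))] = -3*x*sin(x) + 3*x*cos(x) + 7*sin(x) - cos(x)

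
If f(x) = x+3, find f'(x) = 1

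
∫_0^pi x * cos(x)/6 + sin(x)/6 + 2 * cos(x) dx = 0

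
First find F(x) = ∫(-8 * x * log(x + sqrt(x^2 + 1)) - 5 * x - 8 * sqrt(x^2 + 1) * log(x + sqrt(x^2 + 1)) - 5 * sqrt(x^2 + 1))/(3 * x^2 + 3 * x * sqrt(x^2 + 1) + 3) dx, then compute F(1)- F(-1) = -5*log(1 + sqrt(2))/3 + 5*log(-1 + sqrt(2))/3 - 4*log(1 + sqrt(2))^2/3 + 4*log(-1 + sqrt(2))^2/3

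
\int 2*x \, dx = x^2 + C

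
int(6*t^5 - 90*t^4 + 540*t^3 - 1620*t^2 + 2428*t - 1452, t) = t^6 - 18*t^5 + 135*t^4 - 540*t^3 + 1214*t^2 - 1452*t + C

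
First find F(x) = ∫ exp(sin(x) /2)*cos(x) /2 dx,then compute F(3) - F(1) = -exp(sin(1)/2) + exp(sin(3)/2)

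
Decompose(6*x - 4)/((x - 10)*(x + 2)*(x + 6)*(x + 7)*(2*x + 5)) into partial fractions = -304/(1575*(2*x + 5)) - 46/(765*(x + 7)) + 5/(56*(x + 6)) + 1/(15*(x + 2)) + 7/(10200*(x - 10))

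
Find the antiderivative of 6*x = 3*x^2 + C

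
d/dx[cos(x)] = -sin(x)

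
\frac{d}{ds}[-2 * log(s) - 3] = -2/s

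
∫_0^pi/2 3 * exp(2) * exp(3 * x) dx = -exp(2) + exp(2 + 3*pi/2)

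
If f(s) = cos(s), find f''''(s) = cos(s)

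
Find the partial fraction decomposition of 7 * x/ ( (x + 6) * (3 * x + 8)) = -28/(5*(3*x + 8)) + 21/(5*(x + 6))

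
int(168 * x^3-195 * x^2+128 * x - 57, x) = 42*x^4 - 65*x^3 + 64*x^2 - 57*x + C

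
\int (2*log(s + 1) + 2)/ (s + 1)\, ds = (log(s + 1) + 1)^2 + C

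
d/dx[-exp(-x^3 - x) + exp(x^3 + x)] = (3*x^2*exp(2*x^3 + 2*x) + 3*x^2 + exp(2*x^3 + 2*x) + 1)*exp(-x^3 - x)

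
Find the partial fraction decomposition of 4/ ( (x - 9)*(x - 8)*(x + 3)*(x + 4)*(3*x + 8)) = 81/(1120*(3*x + 8)) + 1/(156*(x + 4)) - 1/(33*(x + 3)) - 1/(1056*(x - 8)) + 1/(1365*(x - 9))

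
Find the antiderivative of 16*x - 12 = 8*x^2 - 12*x + C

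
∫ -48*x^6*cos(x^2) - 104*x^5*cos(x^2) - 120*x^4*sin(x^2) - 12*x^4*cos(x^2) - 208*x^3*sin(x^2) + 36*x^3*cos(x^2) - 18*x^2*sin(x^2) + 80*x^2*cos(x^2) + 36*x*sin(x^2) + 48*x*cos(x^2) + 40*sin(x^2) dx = -2*(3*x + 2)*(x^2 + x - 2)*(4*x^2 + 2*x + 3)*sin(x^2) + C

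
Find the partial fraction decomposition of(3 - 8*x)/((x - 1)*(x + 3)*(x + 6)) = 17/(7*(x + 6)) - 9/(4*(x + 3)) - 5/(28*(x - 1))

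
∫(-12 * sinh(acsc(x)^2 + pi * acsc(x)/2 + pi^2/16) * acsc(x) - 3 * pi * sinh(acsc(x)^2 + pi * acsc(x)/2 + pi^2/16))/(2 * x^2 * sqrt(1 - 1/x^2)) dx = 3*cosh((4*acsc(x) + pi)^2/16) + C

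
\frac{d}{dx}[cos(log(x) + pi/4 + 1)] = -sin(log(x) + pi/4 + 1)/x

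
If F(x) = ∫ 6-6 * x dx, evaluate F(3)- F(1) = -12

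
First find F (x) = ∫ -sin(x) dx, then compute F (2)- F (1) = -cos(1) + cos(2)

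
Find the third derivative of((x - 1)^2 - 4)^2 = 24*x - 24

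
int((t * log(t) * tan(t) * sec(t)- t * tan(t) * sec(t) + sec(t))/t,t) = (log(t) - 1)*sec(t) + C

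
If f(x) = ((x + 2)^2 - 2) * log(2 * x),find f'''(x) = (2*x^2 - 4*x + 4)/x^3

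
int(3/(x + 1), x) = 3*log(x + 1) + C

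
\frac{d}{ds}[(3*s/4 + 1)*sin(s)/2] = 3*s*cos(s)/8 + 3*sin(s)/8 + cos(s)/2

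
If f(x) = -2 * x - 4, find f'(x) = -2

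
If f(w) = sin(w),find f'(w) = cos(w)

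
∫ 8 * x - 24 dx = 4*x^2 - 24*x + C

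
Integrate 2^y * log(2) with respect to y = 2^y + C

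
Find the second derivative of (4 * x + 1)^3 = 384*x + 96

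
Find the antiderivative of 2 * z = z^2 + C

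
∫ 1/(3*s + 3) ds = log(s + 1)/3 + C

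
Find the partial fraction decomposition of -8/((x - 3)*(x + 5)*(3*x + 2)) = 72/(143*(3*x + 2)) - 1/(13*(x + 5)) - 1/(11*(x - 3))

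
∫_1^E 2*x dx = -1 + exp(2)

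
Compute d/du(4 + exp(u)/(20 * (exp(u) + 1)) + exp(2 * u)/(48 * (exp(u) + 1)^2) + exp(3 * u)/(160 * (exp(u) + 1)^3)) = (53*exp(3*u) + 68*exp(2*u) + 24*exp(u))/(480*exp(4*u) + 1920*exp(3*u) + 2880*exp(2*u) + 1920*exp(u) + 480)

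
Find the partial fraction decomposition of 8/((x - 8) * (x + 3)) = -8/(11*(x + 3)) + 8/(11*(x - 8))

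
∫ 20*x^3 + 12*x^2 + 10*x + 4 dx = 5*x^4 + 4*x^3 + 5*x^2 + 4*x + C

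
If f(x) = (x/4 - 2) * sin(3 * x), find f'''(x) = -27*x*cos(3*x)/4 - 27*sin(3*x)/4 + 54*cos(3*x)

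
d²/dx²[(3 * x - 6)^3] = 162*x - 324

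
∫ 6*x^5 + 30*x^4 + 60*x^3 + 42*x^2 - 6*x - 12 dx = x^6 + 6*x^5 + 15*x^4 + 14*x^3 - 3*x^2 - 12*x + C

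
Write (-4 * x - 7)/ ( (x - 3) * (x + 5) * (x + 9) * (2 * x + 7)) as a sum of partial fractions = -56/(429*(2*x + 7)) - 29/(528*(x + 9)) + 13/(96*(x + 5)) - 19/(1248*(x - 3))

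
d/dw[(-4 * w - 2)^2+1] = 32*w + 16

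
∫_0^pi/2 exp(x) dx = -1 + exp(pi/2)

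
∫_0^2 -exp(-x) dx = -1 + exp(-2)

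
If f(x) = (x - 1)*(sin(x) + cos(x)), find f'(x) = -x*sin(x) + x*cos(x) + 2*sin(x)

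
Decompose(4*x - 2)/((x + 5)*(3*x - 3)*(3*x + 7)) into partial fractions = 17/(40*(3*x + 7)) - 11/(72*(x + 5)) + 1/(90*(x - 1))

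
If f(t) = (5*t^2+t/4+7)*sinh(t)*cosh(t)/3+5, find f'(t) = 5*t^2*cosh(2*t)/3 + 5*t*sinh(2*t)/3 + t*cosh(2*t)/12 + sinh(2*t)/24 + 7*cosh(2*t)/3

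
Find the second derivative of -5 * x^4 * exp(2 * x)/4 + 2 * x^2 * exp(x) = -5*x^4*exp(2*x) - 20*x^3*exp(2*x) - 15*x^2*exp(2*x) + 2*x^2*exp(x) + 8*x*exp(x) + 4*exp(x)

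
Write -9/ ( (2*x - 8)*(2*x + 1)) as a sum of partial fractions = 1/(2*x + 1) - 1/(2*(x - 4))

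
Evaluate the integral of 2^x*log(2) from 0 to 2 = 3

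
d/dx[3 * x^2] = 6*x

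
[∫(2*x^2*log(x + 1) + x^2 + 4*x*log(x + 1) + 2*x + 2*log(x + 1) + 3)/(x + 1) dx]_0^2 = 11*log(3)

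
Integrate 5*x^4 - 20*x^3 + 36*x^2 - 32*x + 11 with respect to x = x^5 - 5*x^4 + 12*x^3 - 16*x^2 + 11*x + C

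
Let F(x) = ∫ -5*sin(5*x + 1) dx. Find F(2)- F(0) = -cos(1) + cos(11)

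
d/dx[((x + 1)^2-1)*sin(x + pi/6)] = x^2*cos(x + pi/6) + 2*sqrt(2)*x*sin(x + 5*pi/12) + 2*sin(x + pi/6)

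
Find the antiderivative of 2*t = t^2 + C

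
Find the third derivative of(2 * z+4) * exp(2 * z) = 16*z*exp(2*z) + 56*exp(2*z)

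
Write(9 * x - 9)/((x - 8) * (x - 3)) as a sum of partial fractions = -18/(5*(x - 3)) + 63/(5*(x - 8))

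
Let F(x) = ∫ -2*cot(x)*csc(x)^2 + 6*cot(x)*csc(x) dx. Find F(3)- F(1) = -(-3 + csc(1))^2 + (-3 + csc(3))^2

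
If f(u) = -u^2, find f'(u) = -2*u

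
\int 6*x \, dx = 3*x^2 + C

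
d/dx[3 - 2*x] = -2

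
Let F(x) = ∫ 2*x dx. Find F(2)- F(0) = 4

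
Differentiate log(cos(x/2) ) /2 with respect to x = -tan(x/2)/4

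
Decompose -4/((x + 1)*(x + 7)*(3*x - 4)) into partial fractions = -36/(175*(3*x - 4)) - 2/(75*(x + 7)) + 2/(21*(x + 1))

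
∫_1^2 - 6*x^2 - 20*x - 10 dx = -54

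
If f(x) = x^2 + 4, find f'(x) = 2*x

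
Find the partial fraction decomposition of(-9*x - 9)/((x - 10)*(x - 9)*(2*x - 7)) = -162/(143*(2*x - 7)) + 90/(11*(x - 9)) - 99/(13*(x - 10))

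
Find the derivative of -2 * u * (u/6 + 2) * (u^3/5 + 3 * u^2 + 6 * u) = -u^4/3 - 36*u^3/5 - 42*u^2 - 48*u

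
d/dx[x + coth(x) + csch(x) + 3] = -(-cosh(x)^2 + cosh(x) + 2)/sinh(x)^2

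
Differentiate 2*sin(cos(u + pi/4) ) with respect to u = -2*sin(u + pi/4)*cos(cos(u + pi/4))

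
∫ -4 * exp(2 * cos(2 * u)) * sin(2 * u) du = exp(2*cos(2*u)) + C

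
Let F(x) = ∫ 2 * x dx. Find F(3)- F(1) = 8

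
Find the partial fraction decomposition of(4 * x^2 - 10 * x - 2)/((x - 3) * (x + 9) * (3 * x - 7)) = 8/(17*(3*x - 7)) + 103/(102*(x + 9)) + 1/(6*(x - 3))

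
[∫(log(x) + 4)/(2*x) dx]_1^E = 9/4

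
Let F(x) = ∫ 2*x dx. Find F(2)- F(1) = 3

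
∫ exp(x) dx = exp(x) + C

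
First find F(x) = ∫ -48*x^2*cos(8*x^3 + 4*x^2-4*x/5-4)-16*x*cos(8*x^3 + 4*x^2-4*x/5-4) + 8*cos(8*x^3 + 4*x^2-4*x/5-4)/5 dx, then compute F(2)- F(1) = 2*sin(36/5) - 2*sin(372/5)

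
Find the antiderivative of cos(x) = sin(x) + C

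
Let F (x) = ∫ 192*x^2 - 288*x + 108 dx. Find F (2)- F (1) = 124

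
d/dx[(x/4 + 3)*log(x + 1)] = (x*log(x + 1) + x + log(x + 1) + 12)/(4*x + 4)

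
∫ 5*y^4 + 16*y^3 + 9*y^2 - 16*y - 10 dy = y^5 + 4*y^4 + 3*y^3 - 8*y^2 - 10*y + C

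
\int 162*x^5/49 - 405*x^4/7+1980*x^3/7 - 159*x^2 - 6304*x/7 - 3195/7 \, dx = 27*x^6/49 - 81*x^5/7 + 495*x^4/7 - 53*x^3 - 3152*x^2/7 - 3195*x/7 + C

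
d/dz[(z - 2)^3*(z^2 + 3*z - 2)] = 5*z^4 - 12*z^3 - 24*z^2 + 80*z - 48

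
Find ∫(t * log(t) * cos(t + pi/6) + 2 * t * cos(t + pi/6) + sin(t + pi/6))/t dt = (log(t) + 2)*sin(t + pi/6) + C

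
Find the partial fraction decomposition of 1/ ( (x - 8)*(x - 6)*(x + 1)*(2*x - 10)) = -1/(756*(x + 1)) + 1/(36*(x - 5)) - 1/(28*(x - 6)) + 1/(108*(x - 8))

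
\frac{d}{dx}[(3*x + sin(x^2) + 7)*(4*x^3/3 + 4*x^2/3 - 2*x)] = 8*x^4*cos(x^2)/3 + 8*x^3*cos(x^2)/3 + 16*x^3 - 4*sqrt(2)*x^2*cos(x^2 + pi/4) + 40*x^2 + 8*x*sin(x^2)/3 + 20*x/3 - 2*sin(x^2) - 14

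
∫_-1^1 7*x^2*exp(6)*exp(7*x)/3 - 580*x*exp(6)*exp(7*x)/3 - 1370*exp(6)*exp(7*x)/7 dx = -1079*exp(13)/21 - 85*exp(-1)/21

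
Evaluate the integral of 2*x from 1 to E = -1 + exp(2)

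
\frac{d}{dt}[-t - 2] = -1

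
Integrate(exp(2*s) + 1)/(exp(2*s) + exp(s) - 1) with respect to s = log(2*sinh(s) + 1) + C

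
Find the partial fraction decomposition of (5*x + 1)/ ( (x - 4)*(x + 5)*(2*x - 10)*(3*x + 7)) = -9/(209*(3*x + 7)) + 1/(60*(x + 5)) - 7/(114*(x - 4)) + 13/(220*(x - 5))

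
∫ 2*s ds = s^2 + C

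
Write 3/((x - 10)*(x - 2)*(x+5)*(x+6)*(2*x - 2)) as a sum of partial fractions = 3/(1792*(x + 6)) - 1/(420*(x + 5)) + 1/(252*(x - 1)) - 3/(896*(x - 2)) + 1/(11520*(x - 10))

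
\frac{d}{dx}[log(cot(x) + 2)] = -1/((cot(x) + 2)*sin(x)^2)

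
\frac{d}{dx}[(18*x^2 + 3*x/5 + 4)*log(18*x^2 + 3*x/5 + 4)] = 36*x*log(18*x^2 + 3*x/5 + 4) + 36*x + 3*log(18*x^2 + 3*x/5 + 4)/5 + 3/5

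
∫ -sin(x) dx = cos(x) + C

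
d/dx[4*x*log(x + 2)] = (4*x*log(x + 2) + 4*x + 8*log(x + 2))/(x + 2)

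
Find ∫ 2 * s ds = s^2 + C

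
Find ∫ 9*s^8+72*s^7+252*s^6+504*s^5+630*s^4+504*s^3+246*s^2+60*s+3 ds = s^9 + 9*s^8 + 36*s^7 + 84*s^6 + 126*s^5 + 126*s^4 + 82*s^3 + 30*s^2 + 3*s + C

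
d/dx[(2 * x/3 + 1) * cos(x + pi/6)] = -2*x*sin(x + pi/6)/3 - sin(x + pi/6) + 2*cos(x + pi/6)/3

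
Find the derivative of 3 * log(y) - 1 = 3/y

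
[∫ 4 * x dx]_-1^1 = 0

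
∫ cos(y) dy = sin(y) + C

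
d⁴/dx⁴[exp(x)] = exp(x)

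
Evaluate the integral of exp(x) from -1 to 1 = E - exp(-1)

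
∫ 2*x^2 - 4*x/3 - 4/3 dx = 2*x^3/3 - 2*x^2/3 - 4*x/3 + C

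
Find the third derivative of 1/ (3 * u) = -2/u^4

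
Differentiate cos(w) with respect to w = -sin(w)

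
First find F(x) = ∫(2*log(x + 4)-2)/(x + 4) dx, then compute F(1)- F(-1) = -2*log(5) - log(3)^2 + 2*log(3) + log(5)^2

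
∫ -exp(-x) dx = exp(-x) + C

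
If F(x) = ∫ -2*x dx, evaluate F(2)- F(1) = -3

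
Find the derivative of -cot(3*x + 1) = 3/sin(3*x + 1)^2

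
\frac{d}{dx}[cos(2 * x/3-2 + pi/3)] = -2*sin(2*x/3 - 2 + pi/3)/3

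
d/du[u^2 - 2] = 2*u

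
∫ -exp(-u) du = exp(-u) + C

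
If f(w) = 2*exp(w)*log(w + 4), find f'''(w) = (2*w^3*exp(w)*log(w + 4) + 24*w^2*exp(w)*log(w + 4) + 6*w^2*exp(w) + 96*w*exp(w)*log(w + 4) + 42*w*exp(w) + 128*exp(w)*log(w + 4) + 76*exp(w))/(w^3 + 12*w^2 + 48*w + 64)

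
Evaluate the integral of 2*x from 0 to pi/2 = pi^2/4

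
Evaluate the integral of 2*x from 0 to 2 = 4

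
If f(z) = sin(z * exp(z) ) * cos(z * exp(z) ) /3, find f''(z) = (-2*z^2*exp(z)*sin(2*z*exp(z)) - 4*z*exp(z)*sin(2*z*exp(z)) + z*cos(2*z*exp(z)) - 2*exp(z)*sin(2*z*exp(z)) + 2*cos(2*z*exp(z)))*exp(z)/3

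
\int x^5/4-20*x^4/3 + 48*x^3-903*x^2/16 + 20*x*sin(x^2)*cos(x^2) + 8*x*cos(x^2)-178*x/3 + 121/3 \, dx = x^6/24 - 4*x^5/3 + 12*x^4 - 301*x^3/16 - 89*x^2/3 + 121*x/3 + 5*sin(x^2)^2 + 4*sin(x^2) + C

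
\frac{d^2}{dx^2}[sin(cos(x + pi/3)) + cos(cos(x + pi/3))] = -sin(x + pi/3)^2*sin(cos(x + pi/3)) - sin(x + pi/3)^2*cos(cos(x + pi/3)) + sin(cos(x + pi/3))*cos(x + pi/3) - cos(x + pi/3)*cos(cos(x + pi/3))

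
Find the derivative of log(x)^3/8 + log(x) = (3*log(x)^2 + 8)/(8*x)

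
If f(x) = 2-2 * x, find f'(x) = -2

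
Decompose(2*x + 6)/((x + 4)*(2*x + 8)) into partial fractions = 1/(x + 4) - 1/(x + 4)^2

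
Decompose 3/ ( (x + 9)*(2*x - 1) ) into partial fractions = 6/(19*(2*x - 1)) - 3/(19*(x + 9))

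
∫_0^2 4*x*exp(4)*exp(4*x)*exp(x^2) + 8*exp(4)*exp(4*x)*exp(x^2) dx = -2*exp(4) + 2*exp(16)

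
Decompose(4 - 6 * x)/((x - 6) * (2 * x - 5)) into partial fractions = 22/(7*(2*x - 5)) - 32/(7*(x - 6))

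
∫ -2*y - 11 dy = -y^2 - 11*y + C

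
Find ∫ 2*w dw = w^2 + C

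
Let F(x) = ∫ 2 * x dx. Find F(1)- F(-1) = 0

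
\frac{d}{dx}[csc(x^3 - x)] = (1 - 3*x^2)*cos(x*(x^2 - 1))/sin(x*(x^2 - 1))^2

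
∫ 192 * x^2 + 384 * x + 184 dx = 64*x^3 + 192*x^2 + 184*x + C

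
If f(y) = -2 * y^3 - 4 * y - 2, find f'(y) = -6*y^2 - 4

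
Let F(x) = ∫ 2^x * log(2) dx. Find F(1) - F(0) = 1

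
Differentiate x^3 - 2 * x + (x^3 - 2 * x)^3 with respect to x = 9*x^8 - 42*x^6 + 60*x^4 - 21*x^2 - 2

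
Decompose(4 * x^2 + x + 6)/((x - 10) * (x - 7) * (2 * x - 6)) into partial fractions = 45/(56*(x - 3)) - 209/(24*(x - 7)) + 208/(21*(x - 10))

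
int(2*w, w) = w^2 + C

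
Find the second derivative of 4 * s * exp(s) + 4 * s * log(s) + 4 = (4*s^2*exp(s) + 8*s*exp(s) + 4)/s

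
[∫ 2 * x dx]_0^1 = 1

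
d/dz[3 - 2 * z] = -2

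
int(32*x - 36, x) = 16*x^2 - 36*x + C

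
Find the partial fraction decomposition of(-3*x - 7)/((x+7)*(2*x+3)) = -5/(11*(2*x + 3)) - 14/(11*(x + 7))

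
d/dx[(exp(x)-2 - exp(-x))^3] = (3*exp(6*x) - 12*exp(5*x) + 9*exp(4*x) + 9*exp(2*x) + 12*exp(x) + 3)*exp(-3*x)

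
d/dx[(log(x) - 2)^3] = (3*log(x)^2 - 12*log(x) + 12)/x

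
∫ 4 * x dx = 2*x^2 + C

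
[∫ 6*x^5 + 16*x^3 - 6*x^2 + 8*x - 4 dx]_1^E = -4 + (-1 + 2*E + exp(3))^2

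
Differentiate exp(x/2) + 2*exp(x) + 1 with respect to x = exp(x/2)/2 + 2*exp(x)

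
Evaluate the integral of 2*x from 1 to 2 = 3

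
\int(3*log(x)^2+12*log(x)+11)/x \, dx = (log(x) + 2)^3 - log(x) + C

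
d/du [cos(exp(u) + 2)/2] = -exp(u)*sin(exp(u) + 2)/2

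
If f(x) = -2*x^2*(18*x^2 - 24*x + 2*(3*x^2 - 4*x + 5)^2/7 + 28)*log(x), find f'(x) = -216*x^5*log(x)/7 - 36*x^5/7 + 480*x^4*log(x)/7 + 96*x^4/7 - 1744*x^3*log(x)/7 - 436*x^3/7 + 1488*x^2*log(x)/7 + 496*x^2/7 - 984*x*log(x)/7 - 492*x/7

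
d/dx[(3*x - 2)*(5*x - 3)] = 30*x - 19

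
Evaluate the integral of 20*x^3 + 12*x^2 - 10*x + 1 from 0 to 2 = 94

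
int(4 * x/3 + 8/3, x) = 2*x^2/3 + 8*x/3 + C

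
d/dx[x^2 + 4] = 2*x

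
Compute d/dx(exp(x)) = exp(x)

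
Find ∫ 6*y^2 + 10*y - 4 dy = 2*y^3 + 5*y^2 - 4*y + C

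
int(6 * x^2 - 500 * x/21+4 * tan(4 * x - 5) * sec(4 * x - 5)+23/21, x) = (x - 6)*(42*x^2 + 2*x + 35)/21 + sec(4*x - 5) + C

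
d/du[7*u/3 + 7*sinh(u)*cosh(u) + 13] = 7*cosh(2*u) + 7/3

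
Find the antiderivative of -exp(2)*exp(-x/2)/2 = exp(2 - x/2) + C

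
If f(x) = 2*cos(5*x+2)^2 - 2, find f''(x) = -100*cos(10*x + 4)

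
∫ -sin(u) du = cos(u) + C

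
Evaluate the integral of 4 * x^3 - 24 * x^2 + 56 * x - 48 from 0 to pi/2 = -36 + ((-2 + pi/2)^2 + 2)^2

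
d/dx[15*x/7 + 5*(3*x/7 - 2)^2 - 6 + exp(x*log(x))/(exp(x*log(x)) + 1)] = (90*x*exp(2*x*log(x)) + 180*x*exp(x*log(x)) + 90*x - 315*exp(2*x*log(x)) + 49*exp(x*log(x))*log(x) - 581*exp(x*log(x)) - 315)/(49*exp(2*x*log(x)) + 98*exp(x*log(x)) + 49)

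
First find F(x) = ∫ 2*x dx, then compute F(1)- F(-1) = 0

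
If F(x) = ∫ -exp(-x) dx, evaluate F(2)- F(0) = -1 + exp(-2)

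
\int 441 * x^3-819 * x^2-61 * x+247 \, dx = 441*x^4/4 - 273*x^3 - 61*x^2/2 + 247*x + C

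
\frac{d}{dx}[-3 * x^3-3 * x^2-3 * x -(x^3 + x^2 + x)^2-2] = -6*x^5 - 10*x^4 - 12*x^3 - 15*x^2 - 8*x - 3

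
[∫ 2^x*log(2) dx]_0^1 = 1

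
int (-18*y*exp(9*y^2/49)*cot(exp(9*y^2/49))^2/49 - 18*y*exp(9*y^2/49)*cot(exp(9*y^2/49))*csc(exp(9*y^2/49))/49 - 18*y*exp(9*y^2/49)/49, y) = cot(exp(9*y^2/49)) + csc(exp(9*y^2/49)) + C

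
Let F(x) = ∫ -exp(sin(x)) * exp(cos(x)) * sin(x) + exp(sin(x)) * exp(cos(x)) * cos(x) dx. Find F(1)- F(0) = -E + exp(cos(1) + sin(1))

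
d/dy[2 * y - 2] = 2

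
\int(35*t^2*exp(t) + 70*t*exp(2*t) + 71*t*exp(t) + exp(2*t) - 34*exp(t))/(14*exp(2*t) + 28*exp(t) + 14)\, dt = ((35*t^2 + t - 35)*exp(t) - 70*exp(t) - 70)/(14*(exp(t) + 1)) + C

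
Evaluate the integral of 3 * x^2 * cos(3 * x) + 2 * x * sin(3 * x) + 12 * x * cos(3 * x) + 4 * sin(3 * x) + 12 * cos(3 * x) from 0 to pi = 0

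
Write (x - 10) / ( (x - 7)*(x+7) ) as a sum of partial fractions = 17/(14*(x + 7)) - 3/(14*(x - 7))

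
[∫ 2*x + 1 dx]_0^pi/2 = pi/2 + pi^2/4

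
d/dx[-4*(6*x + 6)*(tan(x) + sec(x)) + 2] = -24*x*sin(x)/cos(x)^2 - 24*x/cos(x)^2 - 24*sqrt(2)*sin(x + pi/4)/cos(x)^2 - 24*tan(x) - 24/cos(x)^2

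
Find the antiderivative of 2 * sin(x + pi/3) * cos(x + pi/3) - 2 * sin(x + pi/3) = -(cos(x + pi/3) - 2)*cos(x + pi/3) + C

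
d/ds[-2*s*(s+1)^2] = -6*s^2 - 8*s - 2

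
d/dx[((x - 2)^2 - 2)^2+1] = 4*x^3 - 24*x^2 + 40*x - 16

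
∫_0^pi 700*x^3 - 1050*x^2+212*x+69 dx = -7 - pi + pi^2 + 7*(-5*pi - 1 + 5*pi^2)^2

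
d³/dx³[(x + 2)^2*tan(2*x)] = 48*x^2*tan(2*x)^4 + 64*x^2*tan(2*x)^2 + 16*x^2 + 192*x*tan(2*x)^4 + 48*x*tan(2*x)^3 + 256*x*tan(2*x)^2 + 48*x*tan(2*x) + 64*x + 192*tan(2*x)^4 + 96*tan(2*x)^3 + 268*tan(2*x)^2 + 96*tan(2*x) + 76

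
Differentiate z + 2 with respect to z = 1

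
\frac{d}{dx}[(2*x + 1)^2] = 8*x + 4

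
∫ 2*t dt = t^2 + C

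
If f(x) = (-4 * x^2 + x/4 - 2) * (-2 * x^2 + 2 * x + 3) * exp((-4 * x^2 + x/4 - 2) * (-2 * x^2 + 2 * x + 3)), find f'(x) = (4096*x^7 - 7616*x^6 - 2292*x^5 + 3020*x^4 + 1008*x^3 + 3210*x^2 + 1369*x + 260)*exp(8*x^4 - 17*x^3/2 - 15*x^2/2 - 13*x/4 - 6)/16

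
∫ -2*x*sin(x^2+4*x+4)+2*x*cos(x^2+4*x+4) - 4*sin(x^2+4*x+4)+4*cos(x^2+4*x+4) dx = sin((x + 2)^2) + cos((x + 2)^2) + C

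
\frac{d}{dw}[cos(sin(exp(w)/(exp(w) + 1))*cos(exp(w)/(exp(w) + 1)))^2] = -(sin(sin(2*exp(w)/(exp(w) + 1)) - 2*exp(w)/(exp(w) + 1)) + sin(sin(2*exp(w)/(exp(w) + 1)) + 2*exp(w)/(exp(w) + 1)))*exp(w)/(2*(exp(2*w) + 2*exp(w) + 1))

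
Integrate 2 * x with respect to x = x^2 + C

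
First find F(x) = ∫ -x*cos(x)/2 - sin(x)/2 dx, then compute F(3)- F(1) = -3*sin(3)/2 + sin(1)/2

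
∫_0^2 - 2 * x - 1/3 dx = -14/3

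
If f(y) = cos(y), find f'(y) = -sin(y)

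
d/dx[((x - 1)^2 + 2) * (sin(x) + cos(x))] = sqrt(2)*x^2*cos(x + pi/4) + 4*x*sin(x) - 5*sin(x) + cos(x)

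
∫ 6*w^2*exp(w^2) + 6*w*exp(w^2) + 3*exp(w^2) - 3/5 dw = -3*w/5 + 3*(w + 1)*exp(w^2) + C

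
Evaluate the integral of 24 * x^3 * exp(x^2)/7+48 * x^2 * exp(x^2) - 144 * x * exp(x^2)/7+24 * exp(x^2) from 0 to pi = 12 + 4*(-3 + 3*pi^2/7 + 6*pi)*exp(pi^2)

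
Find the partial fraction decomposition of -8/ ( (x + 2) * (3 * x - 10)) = -3/(2*(3*x - 10)) + 1/(2*(x + 2))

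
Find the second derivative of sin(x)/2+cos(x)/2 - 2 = -sin(x)/2 - cos(x)/2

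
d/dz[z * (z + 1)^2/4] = 3*z^2/4 + z + 1/4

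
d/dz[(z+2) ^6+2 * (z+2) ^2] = 6*z^5 + 60*z^4 + 240*z^3 + 480*z^2 + 484*z + 200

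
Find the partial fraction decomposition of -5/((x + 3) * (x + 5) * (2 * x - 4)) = -5/(28*(x + 5)) + 1/(4*(x + 3)) - 1/(14*(x - 2))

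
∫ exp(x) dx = exp(x) + C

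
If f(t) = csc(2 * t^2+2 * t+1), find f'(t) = -4*(2*t + 1)*cos(2*t^2 + 2*t + 1)/(1 - cos(4*t^2 + 4*t + 2))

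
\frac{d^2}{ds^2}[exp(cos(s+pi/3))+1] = exp(cos(s + pi/3))*sin(s + pi/3)^2 - exp(cos(s + pi/3))*cos(s + pi/3)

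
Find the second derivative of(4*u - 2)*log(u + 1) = (4*u + 10)/(u^2 + 2*u + 1)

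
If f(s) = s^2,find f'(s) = 2*s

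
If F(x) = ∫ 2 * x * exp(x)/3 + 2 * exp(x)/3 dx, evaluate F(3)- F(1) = -2*E/3 + 2*exp(3)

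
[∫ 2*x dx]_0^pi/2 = pi^2/4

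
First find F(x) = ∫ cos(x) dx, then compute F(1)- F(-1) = 2*sin(1)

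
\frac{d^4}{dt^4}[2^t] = 2^t*log(2)^4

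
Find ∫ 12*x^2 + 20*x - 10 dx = 4*x^3 + 10*x^2 - 10*x + C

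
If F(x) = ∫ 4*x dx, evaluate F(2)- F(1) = 6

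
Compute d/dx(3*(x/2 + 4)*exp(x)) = 3*x*exp(x)/2 + 27*exp(x)/2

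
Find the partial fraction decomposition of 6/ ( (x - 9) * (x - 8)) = -6/(x - 8) + 6/(x - 9)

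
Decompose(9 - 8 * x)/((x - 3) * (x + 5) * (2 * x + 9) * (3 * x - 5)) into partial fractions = 117/(2960*(3*x - 5)) + 24/(37*(2*x + 9)) - 49/(160*(x + 5)) - 1/(32*(x - 3))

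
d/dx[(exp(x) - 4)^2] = 2*exp(2*x) - 8*exp(x)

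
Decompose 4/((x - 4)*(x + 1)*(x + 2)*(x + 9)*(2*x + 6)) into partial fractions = 1/(2184*(x + 9)) - 1/(42*(x + 3)) + 1/(21*(x + 2)) - 1/(40*(x + 1)) + 1/(1365*(x - 4))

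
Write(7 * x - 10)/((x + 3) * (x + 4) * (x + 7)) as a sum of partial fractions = -59/(12*(x + 7)) + 38/(3*(x + 4)) - 31/(4*(x + 3))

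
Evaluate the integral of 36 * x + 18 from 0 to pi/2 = -2 + 3*pi + 2*(-3*pi/2 - 1)^2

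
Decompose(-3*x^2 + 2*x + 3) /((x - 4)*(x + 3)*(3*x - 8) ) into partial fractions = 117/(68*(3*x - 8)) - 30/(119*(x + 3)) - 37/(28*(x - 4))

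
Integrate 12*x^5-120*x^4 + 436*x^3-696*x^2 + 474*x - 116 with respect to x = 2*x^6 - 24*x^5 + 109*x^4 - 232*x^3 + 237*x^2 - 116*x + C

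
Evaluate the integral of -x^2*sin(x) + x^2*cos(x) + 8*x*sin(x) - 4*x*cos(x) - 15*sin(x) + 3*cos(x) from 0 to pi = -9 - (-3 + pi)^2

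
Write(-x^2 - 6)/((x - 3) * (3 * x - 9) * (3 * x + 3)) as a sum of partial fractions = -7/(144*(x + 1)) - 1/(16*(x - 3)) - 5/(12*(x - 3)^2)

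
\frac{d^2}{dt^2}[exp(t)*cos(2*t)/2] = -(2*sin(2*t) + 3*cos(2*t)/2)*exp(t)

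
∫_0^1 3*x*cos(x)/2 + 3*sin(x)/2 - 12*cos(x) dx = -21*sin(1)/2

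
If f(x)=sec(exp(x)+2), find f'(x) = exp(x)*tan(exp(x) + 2)*sec(exp(x) + 2)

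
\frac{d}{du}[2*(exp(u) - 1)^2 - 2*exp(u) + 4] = 4*exp(2*u) - 6*exp(u)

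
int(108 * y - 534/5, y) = 54*y^2 - 534*y/5 + C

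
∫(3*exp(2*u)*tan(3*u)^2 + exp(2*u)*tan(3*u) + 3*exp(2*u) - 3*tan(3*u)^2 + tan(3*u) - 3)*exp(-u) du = 2*tan(3*u)*sinh(u) + C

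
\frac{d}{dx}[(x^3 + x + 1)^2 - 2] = 6*x^5 + 8*x^3 + 6*x^2 + 2*x + 2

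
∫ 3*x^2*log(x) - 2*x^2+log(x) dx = x*(x^2 + 1)*(log(x) - 1) + C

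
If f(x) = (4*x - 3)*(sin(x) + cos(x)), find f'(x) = -4*x*sin(x) + 4*x*cos(x) + 7*sin(x) + cos(x)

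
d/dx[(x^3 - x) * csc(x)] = (-x^3*cos(x)/sin(x) + 3*x^2 + x*cos(x)/sin(x) - 1)/sin(x)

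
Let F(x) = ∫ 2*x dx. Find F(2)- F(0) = 4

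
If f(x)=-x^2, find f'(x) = -2*x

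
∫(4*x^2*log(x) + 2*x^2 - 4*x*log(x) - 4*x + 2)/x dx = 2*(x - 1)^2*log(x) + C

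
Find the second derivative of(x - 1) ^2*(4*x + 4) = 24*x - 8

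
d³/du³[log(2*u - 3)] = 16/(8*u^3 - 36*u^2 + 54*u - 27)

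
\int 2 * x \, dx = x^2 + C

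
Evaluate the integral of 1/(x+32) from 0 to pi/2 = -log(8) + log(pi/8 + 8)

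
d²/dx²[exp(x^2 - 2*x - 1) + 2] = (4*x^2 - 8*x + 6)*exp(x^2 - 2*x - 1)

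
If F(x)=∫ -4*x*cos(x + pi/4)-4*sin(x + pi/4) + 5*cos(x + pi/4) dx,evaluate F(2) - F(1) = -3*sin(pi/4 + 2) - sin(pi/4 + 1)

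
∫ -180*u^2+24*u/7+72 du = -60*u^3 + 12*u^2/7 + 72*u + C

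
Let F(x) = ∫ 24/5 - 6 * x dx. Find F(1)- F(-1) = 48/5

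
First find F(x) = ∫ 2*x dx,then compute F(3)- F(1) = 8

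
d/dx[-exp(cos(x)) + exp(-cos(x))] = (exp(cos(x)) + exp(-cos(x)))*sin(x)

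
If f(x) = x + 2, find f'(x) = 1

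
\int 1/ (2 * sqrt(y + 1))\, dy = sqrt(y + 1) + C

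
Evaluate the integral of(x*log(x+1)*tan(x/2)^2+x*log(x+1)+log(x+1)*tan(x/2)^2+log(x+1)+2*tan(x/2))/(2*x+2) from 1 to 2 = -log(2)*tan(1/2) + log(3)*tan(1)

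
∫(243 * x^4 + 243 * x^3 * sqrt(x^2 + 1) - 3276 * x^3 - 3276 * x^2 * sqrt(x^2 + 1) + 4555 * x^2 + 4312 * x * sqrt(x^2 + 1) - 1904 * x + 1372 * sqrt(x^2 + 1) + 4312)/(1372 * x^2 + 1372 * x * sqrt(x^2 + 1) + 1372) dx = 81*x^3/1372 - 117*x^2/98 + 22*x/7 + log(x + sqrt(x^2 + 1)) + C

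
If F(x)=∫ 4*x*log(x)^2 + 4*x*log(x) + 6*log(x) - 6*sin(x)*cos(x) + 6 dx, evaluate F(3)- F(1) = -3*cos(2)/2 + 3*cos(6)/2 + 18*log(3) + 18*log(3)^2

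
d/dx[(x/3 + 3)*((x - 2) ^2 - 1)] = x^2 + 10*x/3 - 11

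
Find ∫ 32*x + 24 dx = 16*x^2 + 24*x + C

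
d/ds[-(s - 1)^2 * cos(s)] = s^2*sin(s) - 2*s*sin(s) - 2*s*cos(s) + sin(s) + 2*cos(s)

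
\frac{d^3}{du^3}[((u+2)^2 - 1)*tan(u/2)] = 3*u^2*tan(u/2)^4/4 + u^2*tan(u/2)^2 + u^2/4 + 3*u*tan(u/2)^4 + 3*u*tan(u/2)^3 + 4*u*tan(u/2)^2 + 3*u*tan(u/2) + u + 9*tan(u/2)^4/4 + 6*tan(u/2)^3 + 6*tan(u/2)^2 + 6*tan(u/2) + 15/4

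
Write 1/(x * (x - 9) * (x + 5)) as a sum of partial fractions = 1/(70*(x + 5)) + 1/(126*(x - 9)) - 1/(45*x)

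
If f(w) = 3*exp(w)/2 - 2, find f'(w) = 3*exp(w)/2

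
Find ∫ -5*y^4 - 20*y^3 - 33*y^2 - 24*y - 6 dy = -y^5 - 5*y^4 - 11*y^3 - 12*y^2 - 6*y + C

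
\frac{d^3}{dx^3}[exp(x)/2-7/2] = exp(x)/2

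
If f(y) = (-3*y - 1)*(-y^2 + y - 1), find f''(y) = 18*y - 4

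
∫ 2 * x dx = x^2 + C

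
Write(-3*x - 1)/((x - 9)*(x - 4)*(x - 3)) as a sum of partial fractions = -5/(3*(x - 3)) + 13/(5*(x - 4)) - 14/(15*(x - 9))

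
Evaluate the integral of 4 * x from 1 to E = -2 + 2*exp(2)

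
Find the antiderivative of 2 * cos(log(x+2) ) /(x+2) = 2*sin(log(x + 2)) + C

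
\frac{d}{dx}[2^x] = 2^x*log(2)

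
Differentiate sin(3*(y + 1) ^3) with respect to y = 9*(y + 1)^2*cos(3*y^3 + 9*y^2 + 9*y + 3)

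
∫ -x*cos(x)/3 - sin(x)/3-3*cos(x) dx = (-x/3 - 3)*sin(x) + C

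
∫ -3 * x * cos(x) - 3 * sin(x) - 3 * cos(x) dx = (-3*x - 3)*sin(x) + C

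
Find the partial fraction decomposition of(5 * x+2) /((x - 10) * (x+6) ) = 7/(4*(x + 6)) + 13/(4*(x - 10))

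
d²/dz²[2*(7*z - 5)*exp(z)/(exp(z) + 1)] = (-14*z*exp(2*z) + 14*z*exp(z) + 38*exp(2*z) + 18*exp(z))/(exp(3*z) + 3*exp(2*z) + 3*exp(z) + 1)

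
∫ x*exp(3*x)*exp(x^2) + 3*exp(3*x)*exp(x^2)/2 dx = exp(x*(x + 3))/2 + C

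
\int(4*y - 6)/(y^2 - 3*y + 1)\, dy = 2*log(y^2 - 3*y + 1) + C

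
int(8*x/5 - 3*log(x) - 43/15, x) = x*(12*x - 45*log(x) + 2)/15 + C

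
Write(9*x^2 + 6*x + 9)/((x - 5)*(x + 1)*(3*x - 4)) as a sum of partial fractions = -27/(7*(3*x - 4)) + 2/(7*(x + 1)) + 4/(x - 5)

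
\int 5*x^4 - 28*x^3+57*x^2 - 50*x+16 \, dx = x^5 - 7*x^4 + 19*x^3 - 25*x^2 + 16*x + C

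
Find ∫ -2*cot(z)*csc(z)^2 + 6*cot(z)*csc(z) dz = (csc(z) - 3)^2 + C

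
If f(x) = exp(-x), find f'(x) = -exp(-x)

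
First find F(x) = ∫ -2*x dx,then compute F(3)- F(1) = -8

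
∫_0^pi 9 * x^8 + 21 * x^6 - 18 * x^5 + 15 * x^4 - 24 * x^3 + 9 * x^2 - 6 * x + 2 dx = -pi^3 - pi + 1 + (-1 + pi + pi^3)^3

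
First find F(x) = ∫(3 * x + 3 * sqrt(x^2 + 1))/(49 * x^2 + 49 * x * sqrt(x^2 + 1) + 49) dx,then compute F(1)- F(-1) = -3*log(-1 + sqrt(2))/49 + 3*log(1 + sqrt(2))/49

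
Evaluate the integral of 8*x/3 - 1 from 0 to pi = pi*(-3 + 4*pi)/3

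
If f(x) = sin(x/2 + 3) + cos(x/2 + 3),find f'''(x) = -sqrt(2)*cos(x/2 + pi/4 + 3)/8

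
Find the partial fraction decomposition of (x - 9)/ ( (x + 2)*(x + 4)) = 13/(2*(x + 4)) - 11/(2*(x + 2))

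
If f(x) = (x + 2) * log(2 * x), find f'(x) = (x*log(x) + x*log(2) + x + 2)/x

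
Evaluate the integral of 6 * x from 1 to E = -3 + 3*exp(2)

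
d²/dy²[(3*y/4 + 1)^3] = 81*y/32 + 27/8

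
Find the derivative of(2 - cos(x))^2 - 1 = 4*sin(x) - sin(2*x)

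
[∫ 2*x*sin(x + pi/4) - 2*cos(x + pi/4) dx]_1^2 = 2*cos(pi/4 + 1) - 4*cos(pi/4 + 2)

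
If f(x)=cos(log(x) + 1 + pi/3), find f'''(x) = (-sin(log(x) + 1 + pi/3) + 3*cos(log(x) + 1 + pi/3))/x^3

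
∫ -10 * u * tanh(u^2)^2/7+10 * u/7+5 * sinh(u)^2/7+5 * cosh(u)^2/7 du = 5*sinh(2*u)/14 + 5*tanh(u^2)/7 + C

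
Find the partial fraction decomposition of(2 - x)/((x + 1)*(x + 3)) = -5/(2*(x + 3)) + 3/(2*(x + 1))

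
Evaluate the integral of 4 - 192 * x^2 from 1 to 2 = -444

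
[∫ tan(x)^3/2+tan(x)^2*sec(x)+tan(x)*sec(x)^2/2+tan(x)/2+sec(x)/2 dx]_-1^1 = sin(1)/cos(1)^2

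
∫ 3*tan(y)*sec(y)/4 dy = 3*sec(y)/4 + C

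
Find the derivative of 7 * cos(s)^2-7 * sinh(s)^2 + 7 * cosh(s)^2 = -7*sin(2*s)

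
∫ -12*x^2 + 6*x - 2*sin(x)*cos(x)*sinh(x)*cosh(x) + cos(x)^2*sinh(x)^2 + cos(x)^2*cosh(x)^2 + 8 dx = -4*x^3 + 3*x^2 + 8*x + cos(x)^2*sinh(2*x)/2 + C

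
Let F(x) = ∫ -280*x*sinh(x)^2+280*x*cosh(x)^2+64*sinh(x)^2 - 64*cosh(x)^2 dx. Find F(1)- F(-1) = -128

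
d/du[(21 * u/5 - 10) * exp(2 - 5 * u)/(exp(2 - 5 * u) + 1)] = (-105*u*exp(5*u - 2) + 271*exp(5*u - 2) + 21)/(5*exp(-4)*exp(10*u) + 10*exp(-2)*exp(5*u) + 5)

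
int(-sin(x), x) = cos(x) + C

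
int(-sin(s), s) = cos(s) + C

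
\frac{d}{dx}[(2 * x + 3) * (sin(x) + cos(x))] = -2*x*sin(x) + 2*x*cos(x) - sin(x) + 5*cos(x)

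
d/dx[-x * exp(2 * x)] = -2*x*exp(2*x) - exp(2*x)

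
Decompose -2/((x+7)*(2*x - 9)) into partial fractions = -4/(23*(2*x - 9)) + 2/(23*(x + 7))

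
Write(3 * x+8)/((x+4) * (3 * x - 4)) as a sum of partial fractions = 9/(4*(3*x - 4)) + 1/(4*(x + 4))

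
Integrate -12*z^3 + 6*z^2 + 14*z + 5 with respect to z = -3*z^4 + 2*z^3 + 7*z^2 + 5*z + C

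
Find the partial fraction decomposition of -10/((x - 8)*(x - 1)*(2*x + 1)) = -40/(51*(2*x + 1)) + 10/(21*(x - 1)) - 10/(119*(x - 8))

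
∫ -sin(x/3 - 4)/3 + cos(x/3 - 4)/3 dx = sqrt(2)*cos(-x/3 + pi/4 + 4) + C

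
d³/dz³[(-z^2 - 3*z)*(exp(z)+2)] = -z^2*exp(z) - 9*z*exp(z) - 15*exp(z)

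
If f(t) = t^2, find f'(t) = 2*t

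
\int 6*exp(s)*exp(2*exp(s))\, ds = 3*exp(2*exp(s)) + C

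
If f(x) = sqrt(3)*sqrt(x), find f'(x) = sqrt(3)/(2*sqrt(x))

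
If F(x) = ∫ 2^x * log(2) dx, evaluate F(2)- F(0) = 3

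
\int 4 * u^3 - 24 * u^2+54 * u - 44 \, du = u^4 - 8*u^3 + 27*u^2 - 44*u + C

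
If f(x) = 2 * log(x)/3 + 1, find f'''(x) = 4/(3*x^3)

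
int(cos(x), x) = sin(x) + C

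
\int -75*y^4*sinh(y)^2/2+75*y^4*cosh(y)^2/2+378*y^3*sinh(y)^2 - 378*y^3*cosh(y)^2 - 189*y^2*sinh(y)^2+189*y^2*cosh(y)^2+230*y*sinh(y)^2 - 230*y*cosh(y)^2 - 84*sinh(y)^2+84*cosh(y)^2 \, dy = 15*y^5/2 - 189*y^4/2 + 63*y^3 - 115*y^2 + 84*y + C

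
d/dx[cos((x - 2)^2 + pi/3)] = 2*(2 - x)*sin(x^2 - 4*x + pi/3 + 4)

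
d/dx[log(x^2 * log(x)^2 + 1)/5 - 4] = (2*x*log(x)^2 + 2*x*log(x))/(5*x^2*log(x)^2 + 5)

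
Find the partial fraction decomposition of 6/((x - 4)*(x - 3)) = -6/(x - 3) + 6/(x - 4)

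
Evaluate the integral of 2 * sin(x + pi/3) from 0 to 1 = 1 - 2*cos(1 + pi/3)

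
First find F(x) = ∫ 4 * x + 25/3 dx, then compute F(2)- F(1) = 43/3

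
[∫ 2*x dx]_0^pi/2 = pi^2/4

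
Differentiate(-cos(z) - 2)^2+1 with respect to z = -2*(cos(z) + 2)*sin(z)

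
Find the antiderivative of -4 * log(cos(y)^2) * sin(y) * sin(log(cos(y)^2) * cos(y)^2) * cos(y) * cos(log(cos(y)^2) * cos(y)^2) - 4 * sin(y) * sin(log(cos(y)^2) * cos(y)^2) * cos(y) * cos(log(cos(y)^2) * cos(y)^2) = sin(2*log(cos(y))*cos(y)^2)^2 + C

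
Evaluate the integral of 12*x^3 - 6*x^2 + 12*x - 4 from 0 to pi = (-2 + 3*pi)*(2*pi + pi^3)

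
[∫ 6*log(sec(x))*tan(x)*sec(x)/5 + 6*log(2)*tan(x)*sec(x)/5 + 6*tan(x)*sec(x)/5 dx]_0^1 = -6*log(2)/5 + 6*log(2*sec(1))*sec(1)/5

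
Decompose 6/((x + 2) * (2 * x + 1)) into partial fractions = 4/(2*x + 1) - 2/(x + 2)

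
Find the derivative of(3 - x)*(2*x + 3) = 3 - 4*x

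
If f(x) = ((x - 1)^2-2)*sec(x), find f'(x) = (x^2*sin(x)/cos(x) - 2*x*sin(x)/cos(x) + 2*x - sin(x)/cos(x) - 2)/cos(x)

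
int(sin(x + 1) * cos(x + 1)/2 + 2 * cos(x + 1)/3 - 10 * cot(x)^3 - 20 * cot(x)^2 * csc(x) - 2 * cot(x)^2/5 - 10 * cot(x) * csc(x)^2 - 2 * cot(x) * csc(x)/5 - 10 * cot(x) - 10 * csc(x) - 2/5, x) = 5*(cot(x) + csc(x))^2 + sin(x + 1)^2/4 + 2*sin(x + 1)/3 + 2*cot(x)/5 + 2*csc(x)/5 + C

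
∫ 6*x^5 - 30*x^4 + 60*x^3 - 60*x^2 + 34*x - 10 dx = x^6 - 6*x^5 + 15*x^4 - 20*x^3 + 17*x^2 - 10*x + C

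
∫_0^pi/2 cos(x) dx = 1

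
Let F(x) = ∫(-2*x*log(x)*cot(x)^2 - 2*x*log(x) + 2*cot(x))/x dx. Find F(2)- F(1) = 2*log(2)*cot(2)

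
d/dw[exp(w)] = exp(w)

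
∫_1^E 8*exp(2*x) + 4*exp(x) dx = -(1 + 2*E)^2 + (1 + 2*exp(E))^2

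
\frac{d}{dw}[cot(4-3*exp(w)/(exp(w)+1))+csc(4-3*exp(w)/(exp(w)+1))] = (3*exp(w)*cot(4 - 3*exp(w)/(exp(w) + 1))^2 + 3*exp(w)*cot(4 - 3*exp(w)/(exp(w) + 1))*csc(4 - 3*exp(w)/(exp(w) + 1)) + 3*exp(w))/(exp(2*w) + 2*exp(w) + 1)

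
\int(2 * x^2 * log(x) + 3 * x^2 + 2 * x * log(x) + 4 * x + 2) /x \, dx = ((x + 1)^2 + 1)*(log(x) + 1) + C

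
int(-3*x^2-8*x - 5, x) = -x^3 - 4*x^2 - 5*x + C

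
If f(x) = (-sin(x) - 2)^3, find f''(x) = 9*sin(x)^3 + 24*sin(x)^2 + 6*sin(x) - 12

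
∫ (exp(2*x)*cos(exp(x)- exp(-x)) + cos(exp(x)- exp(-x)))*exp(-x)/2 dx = sin(2*sinh(x))/2 + C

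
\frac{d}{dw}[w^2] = 2*w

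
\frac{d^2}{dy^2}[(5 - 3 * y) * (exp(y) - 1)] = -3*y*exp(y) - exp(y)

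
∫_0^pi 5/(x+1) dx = 5*log(1 + pi)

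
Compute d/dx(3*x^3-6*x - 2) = 9*x^2 - 6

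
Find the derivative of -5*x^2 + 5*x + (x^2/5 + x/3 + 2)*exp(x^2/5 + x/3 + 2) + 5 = 2*x^3*exp(x^2/5 + x/3 + 2)/25 + x^2*exp(x^2/5 + x/3 + 2)/5 + 59*x*exp(x^2/5 + x/3 + 2)/45 - 10*x + exp(x^2/5 + x/3 + 2) + 5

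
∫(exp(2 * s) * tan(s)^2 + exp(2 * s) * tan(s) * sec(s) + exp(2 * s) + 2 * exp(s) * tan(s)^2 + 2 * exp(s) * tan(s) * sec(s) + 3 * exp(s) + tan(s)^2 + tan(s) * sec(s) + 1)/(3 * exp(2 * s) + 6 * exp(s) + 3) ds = ((exp(s) + 1)*(tan(s) + sec(s) + 15) + exp(s))/(3*(exp(s) + 1)) + C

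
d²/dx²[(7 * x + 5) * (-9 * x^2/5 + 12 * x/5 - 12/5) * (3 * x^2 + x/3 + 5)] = -756*x^3 + 1152*x^2/5 - 2244*x/5 + 14/5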